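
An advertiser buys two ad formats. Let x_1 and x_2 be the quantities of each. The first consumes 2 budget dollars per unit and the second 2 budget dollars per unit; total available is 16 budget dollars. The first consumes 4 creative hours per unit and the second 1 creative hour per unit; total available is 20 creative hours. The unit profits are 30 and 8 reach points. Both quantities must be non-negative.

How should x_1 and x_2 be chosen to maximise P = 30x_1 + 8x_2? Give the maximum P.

x_1 = 4, x_2 = 4, maximum P = 152

Vertices and P = 30x_1 + 8x_2:
  (0, 0) → P = 0
  (0, 8) → P = 64
  (5, 0) → P = 150
  (4, 4) → P = 152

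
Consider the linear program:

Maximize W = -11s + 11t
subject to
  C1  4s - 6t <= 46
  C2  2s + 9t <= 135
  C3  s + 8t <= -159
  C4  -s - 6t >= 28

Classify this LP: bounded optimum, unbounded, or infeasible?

unbounded

From the feasible point (-293/19, -341/19), moving in the direction (-8, 1) keeps every constraint satisfied while W increases without bound.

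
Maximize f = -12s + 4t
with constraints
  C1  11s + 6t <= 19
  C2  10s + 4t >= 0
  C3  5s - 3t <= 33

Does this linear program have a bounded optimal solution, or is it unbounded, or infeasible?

bounded optimum

Extreme points and f = -12s + 4t:
  (-19/4, 95/8) → f = 209/2
  (85/21, -268/63) → f = -4132/63
  (66/25, -33/5) → f = -1452/25
The feasible region has finitely many vertices and no improving ray; the maximum is 209/2 at (-19/4, 95/8).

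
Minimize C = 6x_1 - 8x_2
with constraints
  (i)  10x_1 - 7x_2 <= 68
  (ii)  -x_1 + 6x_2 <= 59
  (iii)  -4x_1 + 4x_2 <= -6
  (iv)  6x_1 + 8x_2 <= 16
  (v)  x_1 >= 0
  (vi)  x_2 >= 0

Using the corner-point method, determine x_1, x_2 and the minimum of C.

x_1 = 2, x_2 = 1/2, minimum C = 8

Vertices and C = 6x_1 - 8x_2:
  (2, 1/2) → C = 8
  (3/2, 0) → C = 9
  (8/3, 0) → C = 16

At the optimal vertex, -4x_1 + 4x_2 = -6 and 6x_1 + 8x_2 = 16.
Solving simultaneously gives x_1 = 2, x_2 = 1/2.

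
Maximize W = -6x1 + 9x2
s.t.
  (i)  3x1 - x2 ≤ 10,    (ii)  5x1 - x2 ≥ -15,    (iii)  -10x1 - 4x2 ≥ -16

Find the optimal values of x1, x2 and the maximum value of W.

Extreme points and W = -6x1 + 9x2:
  (-25/2, -95/2) → W = -705/2
  (28/11, -26/11) → W = -402/11
  (-22/15, 23/3) → W = 389/5

The binding constraints are 5x1 - x2 = -15 and -10x1 - 4x2 = -16.
Solving simultaneously gives x1 = -22/15, x2 = 23/3.

x1 = -22/15, x2 = 23/3, maximum W = 389/5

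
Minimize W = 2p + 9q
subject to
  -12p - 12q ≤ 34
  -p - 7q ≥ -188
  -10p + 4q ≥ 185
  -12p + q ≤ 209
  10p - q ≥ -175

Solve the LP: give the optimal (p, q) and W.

p = -589/42, q = 235/21, minimum W = 218/3

Feasible corners and W = 2p + 9q:
  (-589/42, 235/21) → W = 218/3
  (-97/6, 40/3) → W = 263/3
  (-543/74, 2065/74) → W = 17499/74
  (-1037/71, 2055/71) → W = 16421/71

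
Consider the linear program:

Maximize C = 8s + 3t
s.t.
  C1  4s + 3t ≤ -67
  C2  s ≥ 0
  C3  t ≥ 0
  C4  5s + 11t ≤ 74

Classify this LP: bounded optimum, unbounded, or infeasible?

infeasible

The boundaries 4s + 3t = -67 and s = 0 meet at (0, -67/3), but that point violates t ≥ 0. Every candidate vertex is excluded by some other constraint, so the feasible region is empty.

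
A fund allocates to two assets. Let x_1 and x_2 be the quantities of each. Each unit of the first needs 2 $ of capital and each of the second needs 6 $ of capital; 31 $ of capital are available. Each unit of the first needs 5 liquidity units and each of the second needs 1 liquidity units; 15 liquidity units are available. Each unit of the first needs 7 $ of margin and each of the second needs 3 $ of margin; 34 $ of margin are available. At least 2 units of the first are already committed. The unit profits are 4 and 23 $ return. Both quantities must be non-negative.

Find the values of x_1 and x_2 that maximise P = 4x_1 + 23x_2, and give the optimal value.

Vertices and P = 4x_1 + 23x_2:
  (3, 0) → P = 12
  (2, 0) → P = 8
  (59/28, 125/28) → P = 3111/28
  (2, 9/2) → P = 223/2

The optimum lies where 2x_1 + 6x_2 = 31 and x_1 = 2.
Solving simultaneously gives x_1 = 2, x_2 = 9/2.

x_1 = 2, x_2 = 9/2, maximum P = 223/2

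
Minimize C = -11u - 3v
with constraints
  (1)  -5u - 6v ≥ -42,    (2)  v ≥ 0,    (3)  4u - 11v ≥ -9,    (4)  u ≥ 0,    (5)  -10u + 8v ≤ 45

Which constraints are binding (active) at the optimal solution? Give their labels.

(1) and (2)

Vertices and C = -11u - 3v:
  (42/5, 0) → C = -462/5
  (408/79, 213/79) → C = -5127/79
  (0, 0) → C = 0
  (0, 9/11) → C = -27/11

The minimum is at (42/5, 0). Substituting into each constraint, equality holds for (1) and (2); the remaining constraints have slack.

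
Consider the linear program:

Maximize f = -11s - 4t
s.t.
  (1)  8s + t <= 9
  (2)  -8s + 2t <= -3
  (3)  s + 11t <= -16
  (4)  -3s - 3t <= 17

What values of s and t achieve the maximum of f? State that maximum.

s = -5/6, t = -29/6, maximum f = 57/2

Feasible corners and f = -11s - 4t:
  (115/87, -137/87) → f = -239/29
  (44/21, -163/21) → f = 8
  (1/90, -131/90) → f = 57/10
  (-5/6, -29/6) → f = 57/2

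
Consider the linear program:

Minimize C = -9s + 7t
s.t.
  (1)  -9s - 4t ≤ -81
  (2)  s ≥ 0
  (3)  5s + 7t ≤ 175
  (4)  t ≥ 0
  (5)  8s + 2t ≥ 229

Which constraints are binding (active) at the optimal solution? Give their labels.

(3) and (4)

Corner points and C = -9s + 7t:
  (35, 0) → C = -315
  (1253/46, 255/46) → C = -4746/23
  (229/8, 0) → C = -2061/8

The minimum is at (35, 0). Substituting into each constraint, equality holds for (3) and (4); the remaining constraints have slack.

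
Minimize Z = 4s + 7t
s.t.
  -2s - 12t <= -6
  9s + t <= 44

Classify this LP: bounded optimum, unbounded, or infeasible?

unbounded

From the feasible point (261/53, -17/53), moving in the direction (-12, 2) keeps every constraint satisfied while Z decreases without bound.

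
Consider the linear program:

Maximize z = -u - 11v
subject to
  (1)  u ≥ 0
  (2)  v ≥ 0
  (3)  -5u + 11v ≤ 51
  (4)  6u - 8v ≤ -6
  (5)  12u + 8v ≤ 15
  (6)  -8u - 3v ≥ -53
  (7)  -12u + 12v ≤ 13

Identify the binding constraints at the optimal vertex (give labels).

(1) and (4)

Extreme points and z = -u - 11v:
  (0, 3/4) → z = -33/4
  (0, 13/12) → z = -143/12
  (1/2, 9/8) → z = -103/8
  (19/60, 7/5) → z = -943/60

The maximum is at (0, 3/4). Substituting into each constraint, equality holds for (1) and (4); the remaining constraints have slack.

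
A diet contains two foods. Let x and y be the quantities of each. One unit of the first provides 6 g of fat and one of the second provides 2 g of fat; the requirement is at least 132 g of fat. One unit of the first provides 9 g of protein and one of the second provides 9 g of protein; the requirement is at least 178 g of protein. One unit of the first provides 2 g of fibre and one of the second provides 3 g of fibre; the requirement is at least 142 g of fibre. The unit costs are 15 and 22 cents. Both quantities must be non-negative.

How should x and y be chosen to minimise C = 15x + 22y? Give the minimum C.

Extreme points and C = 15x + 22y:
  (0, 66) → C = 1452
  (71, 0) → C = 1065
  (8, 42) → C = 1044
The feasible region is unbounded (it extends along (0, 1), (1, 0)), but C strictly increases along every unbounded feasible direction, so there is no improving ray and the minimum is attained at a vertex.

x = 8, y = 42, minimum C = 1044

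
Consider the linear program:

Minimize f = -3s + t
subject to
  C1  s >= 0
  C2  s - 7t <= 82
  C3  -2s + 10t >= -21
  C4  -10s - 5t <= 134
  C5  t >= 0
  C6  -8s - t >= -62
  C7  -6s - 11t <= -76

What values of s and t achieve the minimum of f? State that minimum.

The optimum lies where -8s - t = -62 and -6s - 11t = -76.
Solving simultaneously gives s = 303/41, t = 118/41.

s = 303/41, t = 118/41, minimum f = -791/41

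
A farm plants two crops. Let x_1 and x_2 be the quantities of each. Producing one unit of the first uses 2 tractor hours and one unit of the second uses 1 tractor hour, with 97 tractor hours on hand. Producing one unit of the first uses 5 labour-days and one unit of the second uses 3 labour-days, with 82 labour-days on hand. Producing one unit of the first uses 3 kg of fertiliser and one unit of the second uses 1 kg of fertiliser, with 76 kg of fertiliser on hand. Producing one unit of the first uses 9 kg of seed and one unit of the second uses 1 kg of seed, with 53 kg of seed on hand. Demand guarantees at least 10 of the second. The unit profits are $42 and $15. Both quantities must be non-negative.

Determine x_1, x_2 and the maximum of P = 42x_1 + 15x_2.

x_1 = 7/2, x_2 = 43/2, maximum P = 939/2

Extreme points and P = 42x_1 + 15x_2:
  (0, 82/3) → P = 410
  (0, 10) → P = 150
  (7/2, 43/2) → P = 939/2
  (43/9, 10) → P = 1052/3

The optimum lies where 5x_1 + 3x_2 = 82 and 9x_1 + x_2 = 53.
Solving simultaneously gives x_1 = 7/2, x_2 = 43/2.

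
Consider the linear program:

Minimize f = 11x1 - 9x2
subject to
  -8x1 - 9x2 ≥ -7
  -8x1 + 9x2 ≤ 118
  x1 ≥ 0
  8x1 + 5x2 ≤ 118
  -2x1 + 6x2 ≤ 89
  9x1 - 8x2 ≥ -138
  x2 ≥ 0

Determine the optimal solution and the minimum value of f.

x1 = 0, x2 = 7/9, minimum f = -7

Corner points and f = 11x1 - 9x2:
  (0, 7/9) → f = -7
  (7/8, 0) → f = 77/8
  (0, 0) → f = 0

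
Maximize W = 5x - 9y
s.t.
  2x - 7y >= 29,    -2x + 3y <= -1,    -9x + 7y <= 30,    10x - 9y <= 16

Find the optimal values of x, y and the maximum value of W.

x = -382/11, y = -444/11, maximum W = 2086/11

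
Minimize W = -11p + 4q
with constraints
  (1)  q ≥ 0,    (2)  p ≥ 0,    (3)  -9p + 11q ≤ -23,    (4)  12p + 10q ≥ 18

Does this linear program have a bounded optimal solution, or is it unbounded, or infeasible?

From the feasible point (23/9, 0), moving in the direction (11, 9) keeps every constraint satisfied while W decreases without bound.

unbounded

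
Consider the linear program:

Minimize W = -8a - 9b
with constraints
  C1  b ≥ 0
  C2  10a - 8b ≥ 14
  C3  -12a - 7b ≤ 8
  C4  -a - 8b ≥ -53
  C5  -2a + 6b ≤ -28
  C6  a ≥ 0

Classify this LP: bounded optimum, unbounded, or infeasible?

Extreme points and W = -8a - 9b:
  (53, 0) → W = -424
  (14, 0) → W = -112
  (271/11, 39/11) → W = -229
The feasible region has finitely many vertices and no improving ray; the minimum is -424 at (53, 0).

bounded optimum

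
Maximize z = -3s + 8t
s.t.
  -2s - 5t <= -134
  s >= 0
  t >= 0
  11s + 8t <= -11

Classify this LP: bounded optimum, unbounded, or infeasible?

The boundaries -2s - 5t = -134 and s = 0 meet at (0, 134/5), but that point violates 11s + 8t ≤ -11. Every candidate vertex is excluded by some other constraint, so the feasible region is empty.

infeasible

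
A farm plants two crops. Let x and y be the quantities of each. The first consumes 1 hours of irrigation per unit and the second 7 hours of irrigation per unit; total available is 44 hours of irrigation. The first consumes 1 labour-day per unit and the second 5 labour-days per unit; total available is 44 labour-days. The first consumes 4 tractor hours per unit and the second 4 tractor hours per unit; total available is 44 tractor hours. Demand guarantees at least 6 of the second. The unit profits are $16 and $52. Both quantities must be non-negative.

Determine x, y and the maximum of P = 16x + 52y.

x = 2, y = 6, maximum P = 344

Feasible corners and P = 16x + 52y:
  (0, 44/7) → P = 2288/7
  (0, 6) → P = 312
  (2, 6) → P = 344

At the optimal vertex, x + 7y = 44 and y = 6.
Solving simultaneously gives x = 2, y = 6.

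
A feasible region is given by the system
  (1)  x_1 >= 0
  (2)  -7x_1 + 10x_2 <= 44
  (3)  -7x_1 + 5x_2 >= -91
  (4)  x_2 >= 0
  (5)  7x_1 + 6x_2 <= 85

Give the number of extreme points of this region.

4

Of the 10 pairwise boundary intersections, those satisfying every inequality are:
  (0, 22/5)
  (0, 0)
  (293/56, 129/16)
  (85/7, 0)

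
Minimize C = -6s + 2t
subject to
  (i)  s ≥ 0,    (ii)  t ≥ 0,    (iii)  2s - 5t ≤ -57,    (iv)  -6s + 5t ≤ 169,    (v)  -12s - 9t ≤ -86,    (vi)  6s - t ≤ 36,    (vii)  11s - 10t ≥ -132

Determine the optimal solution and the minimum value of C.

Extreme points and C = -6s + 2t:
  (0, 57/5) → C = 114/5
  (0, 66/5) → C = 132/5
  (237/28, 207/14) → C = -297/14
  (492/49, 1188/49) → C = -576/49

s = 237/28, t = 207/14, minimum C = -297/14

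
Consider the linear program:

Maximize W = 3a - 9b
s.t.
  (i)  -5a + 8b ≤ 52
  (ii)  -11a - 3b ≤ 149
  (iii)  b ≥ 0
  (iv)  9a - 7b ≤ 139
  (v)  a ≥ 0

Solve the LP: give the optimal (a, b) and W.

a = 139/9, b = 0, maximum W = 139/3

Corner points and W = 3a - 9b:
  (1476/37, 1163/37) → W = -6039/37
  (0, 13/2) → W = -117/2
  (139/9, 0) → W = 139/3
  (0, 0) → W = 0

The binding constraints are b = 0 and 9a - 7b = 139.
Solving simultaneously gives a = 139/9, b = 0.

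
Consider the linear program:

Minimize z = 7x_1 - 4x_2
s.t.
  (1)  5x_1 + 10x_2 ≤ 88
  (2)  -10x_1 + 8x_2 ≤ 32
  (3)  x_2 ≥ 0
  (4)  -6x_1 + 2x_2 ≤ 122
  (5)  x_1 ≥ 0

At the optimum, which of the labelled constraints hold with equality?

Extreme points and z = 7x_1 - 4x_2:
  (96/35, 52/7) → z = -368/35
  (88/5, 0) → z = 616/5
  (0, 4) → z = -16
  (0, 0) → z = 0

The minimum is at (0, 4). Substituting into each constraint, equality holds for (2) and (5); the remaining constraints have slack.

(2) and (5)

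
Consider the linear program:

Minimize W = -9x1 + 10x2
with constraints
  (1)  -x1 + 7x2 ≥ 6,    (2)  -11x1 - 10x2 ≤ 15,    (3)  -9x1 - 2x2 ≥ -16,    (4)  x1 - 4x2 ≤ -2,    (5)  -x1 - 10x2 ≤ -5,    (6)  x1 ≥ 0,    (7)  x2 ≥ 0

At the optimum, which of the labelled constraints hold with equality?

Extreme points and W = -9x1 + 10x2:
  (20/13, 14/13) → W = -40/13
  (0, 6/7) → W = 60/7
  (0, 8) → W = 80

The minimum is at (20/13, 14/13). Substituting into each constraint, equality holds for (1) and (3); the remaining constraints have slack.

(1) and (3)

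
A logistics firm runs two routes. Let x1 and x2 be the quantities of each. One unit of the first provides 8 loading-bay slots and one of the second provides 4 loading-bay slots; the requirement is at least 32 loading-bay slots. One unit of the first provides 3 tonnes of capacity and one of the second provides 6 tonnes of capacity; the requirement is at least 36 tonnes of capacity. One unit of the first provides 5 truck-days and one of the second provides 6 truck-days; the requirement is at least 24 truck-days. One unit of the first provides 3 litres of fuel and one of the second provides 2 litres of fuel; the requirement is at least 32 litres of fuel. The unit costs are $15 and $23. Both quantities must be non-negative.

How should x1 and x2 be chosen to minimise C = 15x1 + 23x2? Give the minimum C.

Feasible corners and C = 15x1 + 23x2:
  (0, 16) → C = 368
  (12, 0) → C = 180
  (10, 1) → C = 173
The feasible region is unbounded (it extends along (0, 1), (1, 0)), but C strictly increases along every unbounded feasible direction, so there is no improving ray and the minimum is attained at a vertex.

The binding constraints are 3x1 + 6x2 = 36 and 3x1 + 2x2 = 32.
Solving simultaneously gives x1 = 10, x2 = 1.

x1 = 10, x2 = 1, minimum C = 173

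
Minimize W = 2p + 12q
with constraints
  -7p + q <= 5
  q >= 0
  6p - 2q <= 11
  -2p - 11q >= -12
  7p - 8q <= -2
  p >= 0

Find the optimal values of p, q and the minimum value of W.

p = 0, q = 1/4, minimum W = 3

Corner points and W = 2p + 12q:
  (74/93, 88/93) → W = 1204/93
  (0, 12/11) → W = 144/11
  (0, 1/4) → W = 3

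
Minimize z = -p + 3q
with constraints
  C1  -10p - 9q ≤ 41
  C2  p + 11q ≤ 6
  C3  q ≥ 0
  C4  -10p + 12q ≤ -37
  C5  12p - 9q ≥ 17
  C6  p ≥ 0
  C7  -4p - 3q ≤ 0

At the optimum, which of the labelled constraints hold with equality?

Vertices and z = -p + 3q:
  (6, 0) → z = -6
  (479/122, 23/122) → z = -205/61
  (37/10, 0) → z = -37/10

The minimum is at (6, 0). Substituting into each constraint, equality holds for C2 and C3; the remaining constraints have slack.

C2 and C3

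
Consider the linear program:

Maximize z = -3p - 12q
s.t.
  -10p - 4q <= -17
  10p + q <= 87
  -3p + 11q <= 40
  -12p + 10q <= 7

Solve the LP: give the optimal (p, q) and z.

p = 331/30, q = -70/3, maximum z = 2469/10

Vertices and z = -3p - 12q:
  (331/30, -70/3) → z = 2469/10
  (71/74, 137/74) → z = -1857/74
  (917/113, 661/113) → z = -10683/113
  (19/6, 9/2) → z = -127/2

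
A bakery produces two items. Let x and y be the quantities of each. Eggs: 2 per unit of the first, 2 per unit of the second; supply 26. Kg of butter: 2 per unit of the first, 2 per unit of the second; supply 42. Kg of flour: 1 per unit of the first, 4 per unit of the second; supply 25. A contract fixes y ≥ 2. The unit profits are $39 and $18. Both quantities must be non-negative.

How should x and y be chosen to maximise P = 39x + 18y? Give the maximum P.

x = 11, y = 2, maximum P = 465

Corner points and P = 39x + 18y:
  (0, 25/4) → P = 225/2
  (0, 2) → P = 36
  (9, 4) → P = 423
  (11, 2) → P = 465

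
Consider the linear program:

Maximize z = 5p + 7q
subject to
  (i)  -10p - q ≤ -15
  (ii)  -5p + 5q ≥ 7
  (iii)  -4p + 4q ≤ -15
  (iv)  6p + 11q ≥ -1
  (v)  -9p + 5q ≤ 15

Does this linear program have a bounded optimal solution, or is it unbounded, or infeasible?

infeasible

Constraints -5p + 5q ≥ 7 and -4p + 4q ≤ -15 have parallel boundaries but demand opposite sides — no point can satisfy both, so the region is empty.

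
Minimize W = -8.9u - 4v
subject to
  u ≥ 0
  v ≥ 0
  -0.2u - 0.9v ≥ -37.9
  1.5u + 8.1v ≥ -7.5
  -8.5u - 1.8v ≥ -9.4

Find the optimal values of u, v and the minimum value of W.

Vertices and W = -8.9u - 4v:
  (0, 0) → W = 0
  (0, 47/9) → W = -188/9
  (94/85, 0) → W = -4183/425

The optimum lies where u = 0 and -8.5u - 1.8v = -9.4.
Solving simultaneously gives u = 0, v = 47/9.

u = 0, v = 47/9, minimum W = -188/9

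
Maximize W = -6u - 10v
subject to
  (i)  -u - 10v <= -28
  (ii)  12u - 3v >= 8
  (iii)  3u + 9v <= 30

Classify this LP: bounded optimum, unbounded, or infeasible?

bounded optimum

Extreme points and W = -6u - 10v:
  (4/3, 8/3) → W = -104/3
  (16/7, 18/7) → W = -276/7
  (18/13, 112/39) → W = -1444/39
The feasible region has finitely many vertices and no improving ray; the maximum is -104/3 at (4/3, 8/3).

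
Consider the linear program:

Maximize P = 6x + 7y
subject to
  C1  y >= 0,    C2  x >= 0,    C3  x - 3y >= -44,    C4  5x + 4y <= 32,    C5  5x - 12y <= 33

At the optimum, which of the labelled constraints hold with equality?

C2 and C4

Feasible corners and P = 6x + 7y:
  (0, 0) → P = 0
  (32/5, 0) → P = 192/5
  (0, 8) → P = 56

The maximum is at (0, 8). Substituting into each constraint, equality holds for C2 and C4; the remaining constraints have slack.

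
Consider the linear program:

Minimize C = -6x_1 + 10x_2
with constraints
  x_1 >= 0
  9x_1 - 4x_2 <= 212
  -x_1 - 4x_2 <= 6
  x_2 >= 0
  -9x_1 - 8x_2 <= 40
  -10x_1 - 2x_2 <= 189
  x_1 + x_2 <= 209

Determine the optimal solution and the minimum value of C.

Vertices and C = -6x_1 + 10x_2:
  (0, 0) → C = 0
  (0, 209) → C = 2090
  (212/9, 0) → C = -424/3
  (1048/13, 1669/13) → C = 10402/13

At the optimal vertex, 9x_1 - 4x_2 = 212 and x_2 = 0.
Solving simultaneously gives x_1 = 212/9, x_2 = 0.

x_1 = 212/9, x_2 = 0, minimum C = -424/3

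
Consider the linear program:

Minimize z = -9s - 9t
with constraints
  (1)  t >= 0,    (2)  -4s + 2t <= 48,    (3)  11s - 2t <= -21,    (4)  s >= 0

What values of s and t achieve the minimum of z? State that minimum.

Extreme points and z = -9s - 9t:
  (27/7, 222/7) → z = -2241/7
  (0, 24) → z = -216
  (0, 21/2) → z = -189/2

The binding constraints are -4s + 2t = 48 and 11s - 2t = -21.
Solving simultaneously gives s = 27/7, t = 222/7.

s = 27/7, t = 222/7, minimum z = -2241/7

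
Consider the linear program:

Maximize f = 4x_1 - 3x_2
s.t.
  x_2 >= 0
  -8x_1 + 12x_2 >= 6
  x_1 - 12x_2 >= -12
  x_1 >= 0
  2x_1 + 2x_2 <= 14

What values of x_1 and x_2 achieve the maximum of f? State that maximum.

Corner points and f = 4x_1 - 3x_2:
  (6/7, 15/14) → f = 3/14
  (0, 1/2) → f = -3/2
  (0, 1) → f = -3

At the optimal vertex, -8x_1 + 12x_2 = 6 and x_1 - 12x_2 = -12.
Solving simultaneously gives x_1 = 6/7, x_2 = 15/14.

x_1 = 6/7, x_2 = 15/14, maximum f = 3/14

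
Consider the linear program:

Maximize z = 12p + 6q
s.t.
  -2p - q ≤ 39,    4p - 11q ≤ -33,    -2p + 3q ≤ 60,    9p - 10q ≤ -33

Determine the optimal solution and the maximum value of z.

Feasible corners and z = 12p + 6q:
  (-231/13, -45/13) → z = -234
  (-177/8, 21/4) → z = -234
  (-33/59, 165/59) → z = 594/59
  (501/7, 474/7) → z = 8856/7

p = 501/7, q = 474/7, maximum z = 8856/7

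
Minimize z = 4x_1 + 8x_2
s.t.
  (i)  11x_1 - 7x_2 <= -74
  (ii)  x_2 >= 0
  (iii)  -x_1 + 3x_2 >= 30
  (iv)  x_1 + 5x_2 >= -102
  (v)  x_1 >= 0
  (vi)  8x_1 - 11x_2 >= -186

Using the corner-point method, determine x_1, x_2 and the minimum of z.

Vertices and z = 4x_1 + 8x_2:
  (0, 74/7) → z = 592/7
  (488/65, 1454/65) → z = 13584/65
  (0, 186/11) → z = 1488/11

x_1 = 0, x_2 = 74/7, minimum z = 592/7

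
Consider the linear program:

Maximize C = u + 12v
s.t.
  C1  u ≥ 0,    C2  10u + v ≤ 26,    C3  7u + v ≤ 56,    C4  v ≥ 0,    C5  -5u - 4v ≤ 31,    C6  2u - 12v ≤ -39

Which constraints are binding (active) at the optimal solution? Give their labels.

C1 and C2

Vertices and C = u + 12v:
  (0, 26) → C = 312
  (0, 13/4) → C = 39
  (273/122, 221/61) → C = 5577/122

The maximum is at (0, 26). Substituting into each constraint, equality holds for C1 and C2; the remaining constraints have slack.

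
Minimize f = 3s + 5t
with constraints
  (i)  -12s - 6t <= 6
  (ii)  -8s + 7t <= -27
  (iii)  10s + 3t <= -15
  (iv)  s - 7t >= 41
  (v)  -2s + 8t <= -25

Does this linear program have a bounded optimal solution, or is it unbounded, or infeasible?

infeasible

The boundaries -12s - 6t = 6 and s - 7t = 41 meet at (34/15, -83/15), but that point violates 10s + 3t ≤ -15. Every candidate vertex is excluded by some other constraint, so the feasible region is empty.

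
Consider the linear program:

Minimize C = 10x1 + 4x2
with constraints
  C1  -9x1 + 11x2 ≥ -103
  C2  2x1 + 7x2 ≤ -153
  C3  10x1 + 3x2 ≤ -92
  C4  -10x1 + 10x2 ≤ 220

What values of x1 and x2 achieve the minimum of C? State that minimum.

x1 = -345/2, x2 = -301/2, minimum C = -2327

Vertices and C = 10x1 + 4x2:
  (-962/85, -1583/85) → C = -15952/85
  (-345/2, -301/2) → C = -2327
  (-307/9, -109/9) → C = -3506/9

The optimum lies where -9x1 + 11x2 = -103 and -10x1 + 10x2 = 220.
Solving simultaneously gives x1 = -345/2, x2 = -301/2.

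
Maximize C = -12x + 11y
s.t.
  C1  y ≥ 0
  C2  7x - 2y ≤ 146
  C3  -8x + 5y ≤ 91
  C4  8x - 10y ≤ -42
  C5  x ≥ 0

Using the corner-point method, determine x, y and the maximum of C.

x = 48, y = 95, maximum C = 469

The optimum lies where 7x - 2y = 146 and -8x + 5y = 91.
Solving simultaneously gives x = 48, y = 95.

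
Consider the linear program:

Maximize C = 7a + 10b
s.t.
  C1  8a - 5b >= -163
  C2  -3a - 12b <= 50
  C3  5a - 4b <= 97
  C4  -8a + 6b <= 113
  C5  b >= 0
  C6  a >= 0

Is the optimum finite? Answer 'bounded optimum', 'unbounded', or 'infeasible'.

From the feasible point (97/5, 0), moving in the direction (6, 8) keeps every constraint satisfied while C increases without bound.

unbounded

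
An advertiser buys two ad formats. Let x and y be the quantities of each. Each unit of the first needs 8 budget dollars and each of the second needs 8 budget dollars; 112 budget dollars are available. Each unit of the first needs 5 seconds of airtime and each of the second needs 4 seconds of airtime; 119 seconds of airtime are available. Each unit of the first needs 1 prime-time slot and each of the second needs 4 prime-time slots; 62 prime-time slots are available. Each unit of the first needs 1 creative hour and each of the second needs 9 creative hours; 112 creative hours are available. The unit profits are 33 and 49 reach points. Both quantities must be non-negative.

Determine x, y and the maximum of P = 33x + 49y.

x = 7/4, y = 49/4, maximum P = 658

Vertices and P = 33x + 49y:
  (0, 0) → P = 0
  (0, 112/9) → P = 5488/9
  (14, 0) → P = 462
  (7/4, 49/4) → P = 658

At the optimal vertex, 8x + 8y = 112 and x + 9y = 112.
Solving simultaneously gives x = 7/4, y = 49/4.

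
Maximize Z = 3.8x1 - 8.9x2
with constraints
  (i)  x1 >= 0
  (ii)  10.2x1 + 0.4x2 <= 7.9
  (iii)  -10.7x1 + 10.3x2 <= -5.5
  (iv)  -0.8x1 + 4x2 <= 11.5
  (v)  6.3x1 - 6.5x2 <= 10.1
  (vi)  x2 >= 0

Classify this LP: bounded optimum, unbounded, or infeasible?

Feasible corners and Z = 3.8x1 - 8.9x2:
  (8357/10934, 2843/10934) → Z = 909/1540
  (79/102, 0) → Z = 1501/510
  (55/107, 0) → Z = 209/107
The feasible region has finitely many vertices and no improving ray; the maximum is 1501/510 at (79/102, 0).

bounded optimum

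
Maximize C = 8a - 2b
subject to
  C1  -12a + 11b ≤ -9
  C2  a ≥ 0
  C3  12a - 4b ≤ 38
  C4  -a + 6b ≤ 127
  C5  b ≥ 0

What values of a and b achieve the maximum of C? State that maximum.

Vertices and C = 8a - 2b:
  (191/42, 29/7) → C = 590/21
  (3/4, 0) → C = 6
  (19/6, 0) → C = 76/3

The optimum lies where -12a + 11b = -9 and 12a - 4b = 38.
Solving simultaneously gives a = 191/42, b = 29/7.

a = 191/42, b = 29/7, maximum C = 590/21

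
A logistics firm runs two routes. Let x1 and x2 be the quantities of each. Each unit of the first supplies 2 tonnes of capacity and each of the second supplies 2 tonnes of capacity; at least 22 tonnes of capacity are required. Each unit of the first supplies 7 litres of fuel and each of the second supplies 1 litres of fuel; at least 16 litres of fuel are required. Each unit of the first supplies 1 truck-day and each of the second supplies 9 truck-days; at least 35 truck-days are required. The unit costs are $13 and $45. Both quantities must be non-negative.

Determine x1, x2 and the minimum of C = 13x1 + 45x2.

Extreme points and C = 13x1 + 45x2:
  (0, 16) → C = 720
  (35, 0) → C = 455
  (5/6, 61/6) → C = 1405/3
  (8, 3) → C = 239
The feasible region is unbounded (it extends along (0, 1), (1, 0)), but C strictly increases along every unbounded feasible direction, so there is no improving ray and the minimum is attained at a vertex.

x1 = 8, x2 = 3, minimum C = 239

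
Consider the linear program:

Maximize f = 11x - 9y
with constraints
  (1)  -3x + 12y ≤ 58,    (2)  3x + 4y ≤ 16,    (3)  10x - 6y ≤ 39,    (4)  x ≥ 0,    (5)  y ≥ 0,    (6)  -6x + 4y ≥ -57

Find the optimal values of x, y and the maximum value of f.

Corner points and f = 11x - 9y:
  (126/29, 43/58) → f = 2385/58
  (0, 4) → f = -36
  (39/10, 0) → f = 429/10
  (0, 0) → f = 0

x = 39/10, y = 0, maximum f = 429/10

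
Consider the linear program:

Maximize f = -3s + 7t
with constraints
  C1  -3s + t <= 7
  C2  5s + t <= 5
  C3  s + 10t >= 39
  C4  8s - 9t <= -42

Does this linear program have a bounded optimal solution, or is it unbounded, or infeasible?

bounded optimum

Vertices and f = -3s + 7t:
  (-1/4, 25/4) → f = 89/2
  (-1, 4) → f = 31
  (3/53, 250/53) → f = 1741/53
  (-69/89, 354/89) → f = 2685/89
The feasible region has finitely many vertices and no improving ray; the maximum is 89/2 at (-1/4, 25/4).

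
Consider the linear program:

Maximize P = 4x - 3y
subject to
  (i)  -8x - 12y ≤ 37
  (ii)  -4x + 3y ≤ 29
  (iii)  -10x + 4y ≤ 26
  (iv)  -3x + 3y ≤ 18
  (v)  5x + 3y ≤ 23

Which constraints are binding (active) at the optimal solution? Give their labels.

Feasible corners and P = 4x - 3y:
  (-115/38, -81/76) → P = -677/76
  (43/4, -41/4) → P = 295/4
  (-1/3, 17/3) → P = -55/3
  (5/8, 53/8) → P = -139/8

The maximum is at (43/4, -41/4). Substituting into each constraint, equality holds for (i) and (v); the remaining constraints have slack.

(i) and (v)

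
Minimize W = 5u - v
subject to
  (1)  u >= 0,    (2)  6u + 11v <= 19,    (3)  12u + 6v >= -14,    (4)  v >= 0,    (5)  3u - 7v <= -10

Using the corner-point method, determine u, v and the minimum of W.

Corner points and W = 5u - v:
  (0, 19/11) → W = -19/11
  (0, 10/7) → W = -10/7
  (23/75, 39/25) → W = -2/75

At the optimal vertex, u = 0 and 6u + 11v = 19.
Solving simultaneously gives u = 0, v = 19/11.

u = 0, v = 19/11, minimum W = -19/11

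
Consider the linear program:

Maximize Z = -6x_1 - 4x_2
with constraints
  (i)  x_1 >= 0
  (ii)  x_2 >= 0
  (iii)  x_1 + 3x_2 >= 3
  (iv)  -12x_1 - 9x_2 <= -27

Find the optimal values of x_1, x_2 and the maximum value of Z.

x_1 = 0, x_2 = 3, maximum Z = -12

Corner points and Z = -6x_1 - 4x_2:
  (0, 3) → Z = -12
  (3, 0) → Z = -18
  (2, 1/3) → Z = -40/3
The feasible region is unbounded (it extends along (0, 1), (1, 0)), but Z strictly decreases along every unbounded feasible direction, so there is no improving ray and the maximum is attained at a vertex.

The optimum lies where x_1 = 0 and -12x_1 - 9x_2 = -27.
Solving simultaneously gives x_1 = 0, x_2 = 3.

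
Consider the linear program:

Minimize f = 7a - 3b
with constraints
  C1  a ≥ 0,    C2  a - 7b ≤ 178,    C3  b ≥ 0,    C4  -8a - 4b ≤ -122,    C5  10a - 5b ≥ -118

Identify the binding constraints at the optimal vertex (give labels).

C4 and C5

Vertices and f = 7a - 3b:
  (178, 0) → f = 1246
  (61/4, 0) → f = 427/4
  (69/40, 541/20) → f = -2763/40
The feasible region is unbounded (it extends along (7, 1), (1, 2)), but f strictly increases along every unbounded feasible direction, so there is no improving ray and the minimum is attained at a vertex.

The minimum is at (69/40, 541/20). Substituting into each constraint, equality holds for C4 and C5; the remaining constraints have slack.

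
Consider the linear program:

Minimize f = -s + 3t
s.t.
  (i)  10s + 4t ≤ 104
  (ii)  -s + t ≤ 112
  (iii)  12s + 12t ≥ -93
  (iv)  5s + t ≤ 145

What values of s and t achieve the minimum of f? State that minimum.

s = 45/2, t = -121/4, minimum f = -453/4

Vertices and f = -s + 3t:
  (-172/7, 612/7) → f = 2008/7
  (45/2, -121/4) → f = -453/4
  (-479/8, 417/8) → f = 865/4

The binding constraints are 10s + 4t = 104 and 12s + 12t = -93.
Solving simultaneously gives s = 45/2, t = -121/4.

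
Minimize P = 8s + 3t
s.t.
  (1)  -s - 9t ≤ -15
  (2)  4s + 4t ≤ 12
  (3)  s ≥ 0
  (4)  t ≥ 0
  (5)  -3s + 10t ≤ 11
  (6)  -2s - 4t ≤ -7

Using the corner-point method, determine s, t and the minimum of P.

s = 51/37, t = 56/37, minimum P = 576/37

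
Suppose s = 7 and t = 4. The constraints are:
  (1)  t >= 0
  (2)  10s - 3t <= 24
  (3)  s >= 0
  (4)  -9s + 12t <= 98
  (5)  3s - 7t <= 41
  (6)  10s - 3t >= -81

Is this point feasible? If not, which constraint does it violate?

Constraint (2): 10s - 3t = 58, which is not ≤ 24. All other constraints are satisfied.

not feasible — violates (2)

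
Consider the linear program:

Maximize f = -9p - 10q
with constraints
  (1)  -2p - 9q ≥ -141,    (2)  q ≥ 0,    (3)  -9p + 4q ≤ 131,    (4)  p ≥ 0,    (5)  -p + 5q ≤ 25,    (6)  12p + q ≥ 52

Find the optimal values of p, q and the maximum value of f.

p = 13/3, q = 0, maximum f = -39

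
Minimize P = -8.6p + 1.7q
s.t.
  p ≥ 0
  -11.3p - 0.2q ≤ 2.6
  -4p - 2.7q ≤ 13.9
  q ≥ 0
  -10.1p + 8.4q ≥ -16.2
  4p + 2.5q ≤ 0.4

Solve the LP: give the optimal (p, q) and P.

p = 0.1, q = 0, minimum P = -0.86

Vertices and P = -8.6p + 1.7q:
  (0, 0) → P = 0
  (0, 0.16) → P = 0.272
  (0.1, 0) → P = -0.86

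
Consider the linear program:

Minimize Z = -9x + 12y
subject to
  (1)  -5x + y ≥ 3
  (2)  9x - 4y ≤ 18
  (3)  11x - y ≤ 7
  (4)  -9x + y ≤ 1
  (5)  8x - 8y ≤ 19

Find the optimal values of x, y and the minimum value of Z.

x = 1/2, y = 11/2, minimum Z = 123/2

Corner points and Z = -9x + 12y:
  (5/3, 34/3) → Z = 121
  (1/2, 11/2) → Z = 123/2
  (4, 37) → Z = 408

The optimum lies where -5x + y = 3 and -9x + y = 1.
Solving simultaneously gives x = 1/2, y = 11/2.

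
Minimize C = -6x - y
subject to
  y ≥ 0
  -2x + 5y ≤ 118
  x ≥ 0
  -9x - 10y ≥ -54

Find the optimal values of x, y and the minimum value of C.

x = 6, y = 0, minimum C = -36

Corner points and C = -6x - y:
  (0, 0) → C = 0
  (6, 0) → C = -36
  (0, 27/5) → C = -27/5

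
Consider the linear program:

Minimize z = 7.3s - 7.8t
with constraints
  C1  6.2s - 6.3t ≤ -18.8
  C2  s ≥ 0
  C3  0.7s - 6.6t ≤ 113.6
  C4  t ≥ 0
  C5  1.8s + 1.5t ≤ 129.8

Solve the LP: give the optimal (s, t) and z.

s = 0, t = 1298/15, minimum z = -16874/25

Feasible corners and z = 7.3s - 7.8t:
  (0, 188/63) → z = -2444/105
  (13159/344, 20965/516) → z = -129573/3440
  (0, 1298/15) → z = -16874/25

The optimum lies where s = 0 and 1.8s + 1.5t = 129.8.
Solving simultaneously gives s = 0, t = 1298/15.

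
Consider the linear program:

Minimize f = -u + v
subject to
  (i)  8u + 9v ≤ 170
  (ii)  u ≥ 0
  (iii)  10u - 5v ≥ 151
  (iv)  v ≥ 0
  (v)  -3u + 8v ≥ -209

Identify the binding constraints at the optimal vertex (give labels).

Feasible corners and f = -u + v:
  (2209/130, 246/65) → f = -1717/130
  (85/4, 0) → f = -85/4
  (151/10, 0) → f = -151/10

The minimum is at (85/4, 0). Substituting into each constraint, equality holds for (i) and (iv); the remaining constraints have slack.

(i) and (iv)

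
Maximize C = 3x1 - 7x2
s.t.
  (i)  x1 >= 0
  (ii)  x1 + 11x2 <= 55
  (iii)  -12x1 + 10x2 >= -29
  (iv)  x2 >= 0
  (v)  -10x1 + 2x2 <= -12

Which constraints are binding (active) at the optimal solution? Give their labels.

(iii) and (iv)

Extreme points and C = 3x1 - 7x2:
  (869/142, 631/142) → C = -905/71
  (121/56, 269/56) → C = -190/7
  (29/12, 0) → C = 29/4
  (6/5, 0) → C = 18/5

The maximum is at (29/12, 0). Substituting into each constraint, equality holds for (iii) and (iv); the remaining constraints have slack.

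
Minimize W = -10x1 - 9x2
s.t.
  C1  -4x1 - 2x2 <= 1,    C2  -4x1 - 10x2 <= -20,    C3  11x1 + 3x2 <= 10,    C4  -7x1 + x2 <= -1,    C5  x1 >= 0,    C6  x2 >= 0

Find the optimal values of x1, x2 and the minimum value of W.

Vertices and W = -10x1 - 9x2:
  (20/49, 90/49) → W = -1010/49
  (15/37, 68/37) → W = -762/37
  (13/32, 59/32) → W = -661/32

At the optimal vertex, 11x1 + 3x2 = 10 and -7x1 + x2 = -1.
Solving simultaneously gives x1 = 13/32, x2 = 59/32.

x1 = 13/32, x2 = 59/32, minimum W = -661/32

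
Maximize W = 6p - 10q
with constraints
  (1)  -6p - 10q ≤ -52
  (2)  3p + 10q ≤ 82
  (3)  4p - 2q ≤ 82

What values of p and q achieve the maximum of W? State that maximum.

p = 231/13, q = -71/13, maximum W = 2096/13

Vertices and W = 6p - 10q:
  (-10, 56/5) → W = -172
  (231/13, -71/13) → W = 2096/13
  (492/23, 41/23) → W = 2542/23

The binding constraints are -6p - 10q = -52 and 4p - 2q = 82.
Solving simultaneously gives p = 231/13, q = -71/13.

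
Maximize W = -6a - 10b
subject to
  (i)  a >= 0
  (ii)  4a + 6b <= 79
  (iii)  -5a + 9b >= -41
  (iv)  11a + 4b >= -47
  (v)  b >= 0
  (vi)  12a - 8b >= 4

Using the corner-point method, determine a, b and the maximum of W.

a = 1/3, b = 0, maximum W = -2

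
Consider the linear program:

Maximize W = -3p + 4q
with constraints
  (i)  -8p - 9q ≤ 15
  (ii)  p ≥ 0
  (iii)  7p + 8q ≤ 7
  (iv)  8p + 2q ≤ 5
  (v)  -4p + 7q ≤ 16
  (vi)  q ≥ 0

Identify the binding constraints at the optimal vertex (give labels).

Feasible corners and W = -3p + 4q:
  (0, 7/8) → W = 7/2
  (0, 0) → W = 0
  (13/25, 21/50) → W = 3/25
  (5/8, 0) → W = -15/8

The maximum is at (0, 7/8). Substituting into each constraint, equality holds for (ii) and (iii); the remaining constraints have slack.

(ii) and (iii)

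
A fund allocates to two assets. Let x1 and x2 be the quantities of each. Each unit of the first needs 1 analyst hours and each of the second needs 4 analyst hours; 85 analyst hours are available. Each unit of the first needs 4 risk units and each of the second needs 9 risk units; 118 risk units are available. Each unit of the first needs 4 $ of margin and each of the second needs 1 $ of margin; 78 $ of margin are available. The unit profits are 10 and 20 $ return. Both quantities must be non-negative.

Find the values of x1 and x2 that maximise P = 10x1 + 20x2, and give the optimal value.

x1 = 73/4, x2 = 5, maximum P = 565/2

Vertices and P = 10x1 + 20x2:
  (0, 0) → P = 0
  (0, 118/9) → P = 2360/9
  (39/2, 0) → P = 195
  (73/4, 5) → P = 565/2

At the optimal vertex, 4x1 + 9x2 = 118 and 4x1 + x2 = 78.
Solving simultaneously gives x1 = 73/4, x2 = 5.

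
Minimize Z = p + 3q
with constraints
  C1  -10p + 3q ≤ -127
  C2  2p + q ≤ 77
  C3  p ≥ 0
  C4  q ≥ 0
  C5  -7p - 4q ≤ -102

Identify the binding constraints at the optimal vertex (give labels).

Feasible corners and Z = p + 3q:
  (179/8, 129/4) → Z = 953/8
  (814/61, 131/61) → Z = 1207/61
  (77/2, 0) → Z = 77/2
  (102/7, 0) → Z = 102/7

The minimum is at (102/7, 0). Substituting into each constraint, equality holds for C4 and C5; the remaining constraints have slack.

C4 and C5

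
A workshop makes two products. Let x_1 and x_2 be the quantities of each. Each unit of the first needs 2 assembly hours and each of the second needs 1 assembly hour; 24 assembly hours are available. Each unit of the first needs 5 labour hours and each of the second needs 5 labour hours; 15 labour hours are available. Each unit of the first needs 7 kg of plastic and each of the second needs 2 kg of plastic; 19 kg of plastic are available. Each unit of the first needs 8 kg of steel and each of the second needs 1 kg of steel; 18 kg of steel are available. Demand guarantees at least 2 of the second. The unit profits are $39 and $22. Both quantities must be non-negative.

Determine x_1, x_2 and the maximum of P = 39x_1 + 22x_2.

x_1 = 1, x_2 = 2, maximum P = 83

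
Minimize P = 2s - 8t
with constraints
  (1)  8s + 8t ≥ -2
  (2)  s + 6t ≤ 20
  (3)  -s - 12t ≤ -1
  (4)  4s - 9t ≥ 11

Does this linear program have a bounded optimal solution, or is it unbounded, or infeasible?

Extreme points and P = 2s - 8t:
  (39, -19/6) → P = 310/3
  (82/11, 23/11) → P = -20/11
  (47/19, -7/57) → P = 338/57
The feasible region has finitely many vertices and no improving ray; the minimum is -20/11 at (82/11, 23/11).

bounded optimum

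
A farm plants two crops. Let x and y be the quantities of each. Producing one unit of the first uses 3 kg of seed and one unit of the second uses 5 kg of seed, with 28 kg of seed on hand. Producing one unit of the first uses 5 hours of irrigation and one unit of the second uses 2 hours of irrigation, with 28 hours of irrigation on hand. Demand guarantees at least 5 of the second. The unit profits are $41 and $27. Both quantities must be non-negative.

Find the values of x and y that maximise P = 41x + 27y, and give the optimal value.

x = 1, y = 5, maximum P = 176

Extreme points and P = 41x + 27y:
  (0, 28/5) → P = 756/5
  (0, 5) → P = 135
  (1, 5) → P = 176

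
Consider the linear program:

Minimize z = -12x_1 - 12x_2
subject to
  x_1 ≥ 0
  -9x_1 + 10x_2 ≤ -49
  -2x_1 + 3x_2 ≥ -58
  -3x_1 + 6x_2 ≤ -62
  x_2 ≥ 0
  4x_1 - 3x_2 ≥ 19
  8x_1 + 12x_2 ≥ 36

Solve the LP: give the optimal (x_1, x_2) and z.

Feasible corners and z = -12x_1 - 12x_2:
  (54, 50/3) → z = -848
  (29, 0) → z = -348
  (62/3, 0) → z = -248

The optimum lies where -2x_1 + 3x_2 = -58 and -3x_1 + 6x_2 = -62.
Solving simultaneously gives x_1 = 54, x_2 = 50/3.

x_1 = 54, x_2 = 50/3, minimum z = -848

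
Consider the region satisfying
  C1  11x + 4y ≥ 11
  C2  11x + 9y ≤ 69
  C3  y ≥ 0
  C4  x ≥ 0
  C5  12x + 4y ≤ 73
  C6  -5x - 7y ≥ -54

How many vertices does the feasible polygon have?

The feasible vertices (each the meet of two boundaries and inside every other half-plane) are:
  (1, 0)
  (0, 11/4)
  (0, 23/3)
  (381/64, 25/64)
  (73/12, 0)

5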